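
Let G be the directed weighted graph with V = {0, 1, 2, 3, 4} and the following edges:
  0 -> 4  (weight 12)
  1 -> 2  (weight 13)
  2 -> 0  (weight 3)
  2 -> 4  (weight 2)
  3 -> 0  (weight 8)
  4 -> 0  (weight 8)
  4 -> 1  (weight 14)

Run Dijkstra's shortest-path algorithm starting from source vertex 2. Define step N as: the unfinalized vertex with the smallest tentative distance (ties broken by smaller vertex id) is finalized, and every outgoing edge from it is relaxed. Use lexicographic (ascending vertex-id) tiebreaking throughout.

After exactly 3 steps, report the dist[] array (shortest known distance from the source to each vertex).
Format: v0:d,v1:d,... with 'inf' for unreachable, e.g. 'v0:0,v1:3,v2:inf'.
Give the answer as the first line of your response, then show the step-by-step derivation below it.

v0:3,v1:16,v2:0,v3:inf,v4:2

step 1: dist = v0:3,v1:inf,v2:0,v3:inf,v4:2
step 2: dist = v0:3,v1:16,v2:0,v3:inf,v4:2
step 3: dist = v0:3,v1:16,v2:0,v3:inf,v4:2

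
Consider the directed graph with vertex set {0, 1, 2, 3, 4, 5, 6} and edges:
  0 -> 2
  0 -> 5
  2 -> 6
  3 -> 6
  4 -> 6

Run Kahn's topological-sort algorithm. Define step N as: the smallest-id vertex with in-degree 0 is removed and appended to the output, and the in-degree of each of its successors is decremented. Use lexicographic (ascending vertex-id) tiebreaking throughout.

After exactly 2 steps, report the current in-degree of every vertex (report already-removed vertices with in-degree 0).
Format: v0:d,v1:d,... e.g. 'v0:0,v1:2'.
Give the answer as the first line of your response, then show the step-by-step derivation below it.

v0:0,v1:0,v2:0,v3:0,v4:0,v5:0,v6:3

step 1: output 0; order=[0]; indeg=(0,0,0,0,0,0,3)
step 2: output 1; order=[0,1]; indeg=(0,0,0,0,0,0,3)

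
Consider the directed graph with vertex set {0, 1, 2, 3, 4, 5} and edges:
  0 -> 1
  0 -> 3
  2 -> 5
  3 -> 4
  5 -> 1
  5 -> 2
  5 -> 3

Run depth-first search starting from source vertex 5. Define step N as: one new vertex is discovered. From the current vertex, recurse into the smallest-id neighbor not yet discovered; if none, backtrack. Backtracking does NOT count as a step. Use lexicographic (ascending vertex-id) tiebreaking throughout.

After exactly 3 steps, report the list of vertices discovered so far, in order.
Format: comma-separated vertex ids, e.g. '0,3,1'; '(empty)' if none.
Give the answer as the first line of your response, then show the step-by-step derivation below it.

5,1,2

step 1: discover 5; path=5; order=5
step 2: discover 1; path=5>1; order=5,1
step 3: discover 2; path=5>2; order=5,1,2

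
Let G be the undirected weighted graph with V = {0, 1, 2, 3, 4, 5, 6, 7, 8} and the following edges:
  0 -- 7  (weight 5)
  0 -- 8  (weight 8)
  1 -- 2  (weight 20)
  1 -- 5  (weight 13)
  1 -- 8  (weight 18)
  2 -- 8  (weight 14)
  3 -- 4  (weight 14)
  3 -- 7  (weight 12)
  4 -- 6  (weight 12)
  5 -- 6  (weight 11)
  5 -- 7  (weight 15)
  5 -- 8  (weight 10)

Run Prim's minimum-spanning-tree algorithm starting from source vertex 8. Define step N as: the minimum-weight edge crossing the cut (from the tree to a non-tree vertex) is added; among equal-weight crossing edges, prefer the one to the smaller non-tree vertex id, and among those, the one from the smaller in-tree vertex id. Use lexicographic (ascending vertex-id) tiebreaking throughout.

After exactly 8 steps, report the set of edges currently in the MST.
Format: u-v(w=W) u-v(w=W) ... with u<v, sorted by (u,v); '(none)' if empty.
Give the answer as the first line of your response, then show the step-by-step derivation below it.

0-7(w=5) 0-8(w=8) 1-5(w=13) 2-8(w=14) 3-7(w=12) 4-6(w=12) 5-6(w=11) 5-8(w=10)

step 1: add edge 0-8 (w=8); MST = {0-8(w=8)}
step 2: add edge 0-7 (w=5); MST = {0-7(w=5) 0-8(w=8)}
step 3: add edge 5-8 (w=10); MST = {0-7(w=5) 0-8(w=8) 5-8(w=10)}
step 4: add edge 5-6 (w=11); MST = {0-7(w=5) 0-8(w=8) 5-6(w=11) 5-8(w=10)}
step 5: add edge 3-7 (w=12); MST = {0-7(w=5) 0-8(w=8) 3-7(w=12) 5-6(w=11) 5-8(w=10)}
step 6: add edge 4-6 (w=12); MST = {0-7(w=5) 0-8(w=8) 3-7(w=12) 4-6(w=12) 5-6(w=11) 5-8(w=10)}
step 7: add edge 1-5 (w=13); MST = {0-7(w=5) 0-8(w=8) 1-5(w=13) 3-7(w=12) 4-6(w=12) 5-6(w=11) 5-8(w=10)}
step 8: add edge 2-8 (w=14); MST = {0-7(w=5) 0-8(w=8) 1-5(w=13) 2-8(w=14) 3-7(w=12) 4-6(w=12) 5-6(w=11) 5-8(w=10)}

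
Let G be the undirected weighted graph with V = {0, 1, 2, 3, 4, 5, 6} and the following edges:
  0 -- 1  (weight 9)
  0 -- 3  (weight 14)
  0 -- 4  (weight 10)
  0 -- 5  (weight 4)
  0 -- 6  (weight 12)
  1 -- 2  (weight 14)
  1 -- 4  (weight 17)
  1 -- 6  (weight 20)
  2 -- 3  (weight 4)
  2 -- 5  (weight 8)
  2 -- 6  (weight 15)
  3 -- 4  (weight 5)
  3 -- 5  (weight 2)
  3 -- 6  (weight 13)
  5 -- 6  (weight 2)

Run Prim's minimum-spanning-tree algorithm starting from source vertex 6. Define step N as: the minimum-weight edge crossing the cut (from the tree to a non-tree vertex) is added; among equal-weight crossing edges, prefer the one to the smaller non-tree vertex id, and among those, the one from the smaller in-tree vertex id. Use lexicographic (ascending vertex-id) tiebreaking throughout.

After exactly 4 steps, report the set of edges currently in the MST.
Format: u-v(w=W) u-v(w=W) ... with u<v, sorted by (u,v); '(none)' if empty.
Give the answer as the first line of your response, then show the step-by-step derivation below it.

0-5(w=4) 2-3(w=4) 3-5(w=2) 5-6(w=2)

step 1: add edge 5-6 (w=2); MST = {5-6(w=2)}
step 2: add edge 3-5 (w=2); MST = {3-5(w=2) 5-6(w=2)}
step 3: add edge 0-5 (w=4); MST = {0-5(w=4) 3-5(w=2) 5-6(w=2)}
step 4: add edge 2-3 (w=4); MST = {0-5(w=4) 2-3(w=4) 3-5(w=2) 5-6(w=2)}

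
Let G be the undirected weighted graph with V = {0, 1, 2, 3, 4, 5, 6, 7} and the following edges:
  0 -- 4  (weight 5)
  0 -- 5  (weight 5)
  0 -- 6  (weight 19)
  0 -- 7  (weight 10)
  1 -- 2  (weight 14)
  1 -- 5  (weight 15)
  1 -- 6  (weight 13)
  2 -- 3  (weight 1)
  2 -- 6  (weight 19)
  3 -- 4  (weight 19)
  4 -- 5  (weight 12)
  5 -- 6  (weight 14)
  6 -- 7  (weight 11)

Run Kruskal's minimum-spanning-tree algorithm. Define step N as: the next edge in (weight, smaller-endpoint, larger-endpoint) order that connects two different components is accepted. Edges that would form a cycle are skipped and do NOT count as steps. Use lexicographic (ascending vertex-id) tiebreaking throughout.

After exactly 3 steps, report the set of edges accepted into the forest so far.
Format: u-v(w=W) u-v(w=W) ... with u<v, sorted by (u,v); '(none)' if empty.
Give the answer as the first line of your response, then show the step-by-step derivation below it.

0-4(w=5) 0-5(w=5) 2-3(w=1)

step 1: add edge 2-3 (w=1); MST = {2-3(w=1)}
step 2: add edge 0-4 (w=5); MST = {0-4(w=5) 2-3(w=1)}
step 3: add edge 0-5 (w=5); MST = {0-4(w=5) 0-5(w=5) 2-3(w=1)}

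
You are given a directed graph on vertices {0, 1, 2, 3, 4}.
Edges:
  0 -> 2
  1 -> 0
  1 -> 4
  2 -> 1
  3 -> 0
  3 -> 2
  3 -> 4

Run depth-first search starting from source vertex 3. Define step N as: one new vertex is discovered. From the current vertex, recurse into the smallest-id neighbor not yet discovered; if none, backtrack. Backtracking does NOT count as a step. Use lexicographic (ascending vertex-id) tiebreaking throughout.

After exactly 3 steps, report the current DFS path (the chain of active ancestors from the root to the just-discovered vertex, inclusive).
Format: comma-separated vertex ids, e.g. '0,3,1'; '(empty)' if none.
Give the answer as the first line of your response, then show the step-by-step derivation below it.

3,0,2

step 1: discover 3; path=3; order=3
step 2: discover 0; path=3>0; order=3,0
step 3: discover 2; path=3>0>2; order=3,0,2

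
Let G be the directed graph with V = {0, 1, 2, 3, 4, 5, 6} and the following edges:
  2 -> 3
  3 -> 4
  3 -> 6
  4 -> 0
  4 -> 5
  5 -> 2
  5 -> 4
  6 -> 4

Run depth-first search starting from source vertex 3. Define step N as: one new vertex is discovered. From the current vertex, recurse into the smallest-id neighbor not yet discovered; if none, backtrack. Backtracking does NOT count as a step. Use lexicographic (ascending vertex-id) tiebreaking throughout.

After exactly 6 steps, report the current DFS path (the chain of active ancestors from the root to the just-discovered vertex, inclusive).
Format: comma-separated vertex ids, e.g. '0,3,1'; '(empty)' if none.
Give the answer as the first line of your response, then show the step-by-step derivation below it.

3,6

step 1: discover 3; path=3; order=3
step 2: discover 4; path=3>4; order=3,4
step 3: discover 0; path=3>4>0; order=3,4,0
step 4: discover 5; path=3>4>5; order=3,4,0,5
step 5: discover 2; path=3>4>5>2; order=3,4,0,5,2
step 6: discover 6; path=3>6; order=3,4,0,5,2,6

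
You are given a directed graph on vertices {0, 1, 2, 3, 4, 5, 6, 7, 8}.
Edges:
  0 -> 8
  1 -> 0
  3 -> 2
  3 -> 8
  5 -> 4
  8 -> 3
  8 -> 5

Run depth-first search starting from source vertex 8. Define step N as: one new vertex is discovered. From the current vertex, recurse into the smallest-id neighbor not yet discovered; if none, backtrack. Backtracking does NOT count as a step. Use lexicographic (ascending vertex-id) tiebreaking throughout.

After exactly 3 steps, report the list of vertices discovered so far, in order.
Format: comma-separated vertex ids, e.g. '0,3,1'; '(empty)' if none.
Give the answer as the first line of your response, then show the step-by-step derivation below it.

8,3,2

step 1: discover 8; path=8; order=8
step 2: discover 3; path=8>3; order=8,3
step 3: discover 2; path=8>3>2; order=8,3,2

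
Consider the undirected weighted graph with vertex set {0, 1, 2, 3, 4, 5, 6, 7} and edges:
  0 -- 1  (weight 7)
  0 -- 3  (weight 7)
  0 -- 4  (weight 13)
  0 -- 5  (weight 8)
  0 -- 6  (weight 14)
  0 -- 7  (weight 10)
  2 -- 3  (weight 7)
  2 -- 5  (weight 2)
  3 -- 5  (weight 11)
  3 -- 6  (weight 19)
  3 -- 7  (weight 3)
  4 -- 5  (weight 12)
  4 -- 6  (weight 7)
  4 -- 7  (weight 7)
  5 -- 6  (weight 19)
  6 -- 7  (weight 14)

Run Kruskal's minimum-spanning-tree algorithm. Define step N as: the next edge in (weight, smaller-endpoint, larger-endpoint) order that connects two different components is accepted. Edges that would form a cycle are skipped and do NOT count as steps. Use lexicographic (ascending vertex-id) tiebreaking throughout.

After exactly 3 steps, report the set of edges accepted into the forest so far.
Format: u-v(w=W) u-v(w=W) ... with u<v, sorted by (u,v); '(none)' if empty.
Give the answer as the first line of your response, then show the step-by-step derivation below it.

0-1(w=7) 2-5(w=2) 3-7(w=3)

step 1: add edge 2-5 (w=2); MST = {2-5(w=2)}
step 2: add edge 3-7 (w=3); MST = {2-5(w=2) 3-7(w=3)}
step 3: add edge 0-1 (w=7); MST = {0-1(w=7) 2-5(w=2) 3-7(w=3)}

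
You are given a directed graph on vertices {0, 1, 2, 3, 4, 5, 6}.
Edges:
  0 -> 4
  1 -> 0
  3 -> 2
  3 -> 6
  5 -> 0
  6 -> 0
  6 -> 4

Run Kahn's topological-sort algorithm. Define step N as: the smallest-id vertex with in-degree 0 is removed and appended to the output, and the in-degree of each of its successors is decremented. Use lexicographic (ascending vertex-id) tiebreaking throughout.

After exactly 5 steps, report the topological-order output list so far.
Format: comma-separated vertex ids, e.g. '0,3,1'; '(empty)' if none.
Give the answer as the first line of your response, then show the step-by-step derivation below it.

1,3,2,5,6

step 1: output 1; order=[1]; indeg=(2,0,1,0,2,0,1)
step 2: output 3; order=[1,3]; indeg=(2,0,0,0,2,0,0)
step 3: output 2; order=[1,3,2]; indeg=(2,0,0,0,2,0,0)
step 4: output 5; order=[1,3,2,5]; indeg=(1,0,0,0,2,0,0)
step 5: output 6; order=[1,3,2,5,6]; indeg=(0,0,0,0,1,0,0)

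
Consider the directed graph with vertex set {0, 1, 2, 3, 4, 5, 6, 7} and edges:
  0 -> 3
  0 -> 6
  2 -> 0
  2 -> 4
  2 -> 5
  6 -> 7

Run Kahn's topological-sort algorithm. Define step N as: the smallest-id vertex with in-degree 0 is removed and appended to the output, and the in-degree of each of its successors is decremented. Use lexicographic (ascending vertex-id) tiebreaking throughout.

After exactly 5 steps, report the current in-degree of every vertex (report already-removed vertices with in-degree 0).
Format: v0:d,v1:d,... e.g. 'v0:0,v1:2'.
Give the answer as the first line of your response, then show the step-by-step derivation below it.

v0:0,v1:0,v2:0,v3:0,v4:0,v5:0,v6:0,v7:1

step 1: output 1; order=[1]; indeg=(1,0,0,1,1,1,1,1)
step 2: output 2; order=[1,2]; indeg=(0,0,0,1,0,0,1,1)
step 3: output 0; order=[1,2,0]; indeg=(0,0,0,0,0,0,0,1)
step 4: output 3; order=[1,2,0,3]; indeg=(0,0,0,0,0,0,0,1)
step 5: output 4; order=[1,2,0,3,4]; indeg=(0,0,0,0,0,0,0,1)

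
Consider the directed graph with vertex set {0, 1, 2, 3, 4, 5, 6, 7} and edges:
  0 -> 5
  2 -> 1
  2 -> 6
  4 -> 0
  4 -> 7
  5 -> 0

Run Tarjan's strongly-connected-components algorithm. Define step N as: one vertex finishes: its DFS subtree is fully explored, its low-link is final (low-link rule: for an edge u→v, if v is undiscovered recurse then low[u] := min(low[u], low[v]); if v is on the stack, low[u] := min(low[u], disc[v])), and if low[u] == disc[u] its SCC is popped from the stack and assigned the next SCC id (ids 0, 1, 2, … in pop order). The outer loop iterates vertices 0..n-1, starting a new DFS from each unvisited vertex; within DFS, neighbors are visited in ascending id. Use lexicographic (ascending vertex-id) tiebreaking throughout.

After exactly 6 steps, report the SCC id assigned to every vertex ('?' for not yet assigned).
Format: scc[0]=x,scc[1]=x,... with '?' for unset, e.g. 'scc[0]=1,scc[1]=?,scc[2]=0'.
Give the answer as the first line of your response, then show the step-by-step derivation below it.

scc[0]=0,scc[1]=1,scc[2]=3,scc[3]=4,scc[4]=?,scc[5]=0,scc[6]=2,scc[7]=?

step 1: low=(low[0]=0,low[1]=?,low[2]=?,low[3]=?,low[4]=?,low[5]=0,low[6]=?,low[7]=?); scc=(scc[0]=?,scc[1]=?,scc[2]=?,scc[3]=?,scc[4]=?,scc[5]=?,scc[6]=?,scc[7]=?)
step 2: low=(low[0]=0,low[1]=?,low[2]=?,low[3]=?,low[4]=?,low[5]=0,low[6]=?,low[7]=?); scc=(scc[0]=0,scc[1]=?,scc[2]=?,scc[3]=?,scc[4]=?,scc[5]=0,scc[6]=?,scc[7]=?)
step 3: low=(low[0]=0,low[1]=2,low[2]=?,low[3]=?,low[4]=?,low[5]=0,low[6]=?,low[7]=?); scc=(scc[0]=0,scc[1]=1,scc[2]=?,scc[3]=?,scc[4]=?,scc[5]=0,scc[6]=?,scc[7]=?)
step 4: low=(low[0]=0,low[1]=2,low[2]=3,low[3]=?,low[4]=?,low[5]=0,low[6]=4,low[7]=?); scc=(scc[0]=0,scc[1]=1,scc[2]=?,scc[3]=?,scc[4]=?,scc[5]=0,scc[6]=2,scc[7]=?)
step 5: low=(low[0]=0,low[1]=2,low[2]=3,low[3]=?,low[4]=?,low[5]=0,low[6]=4,low[7]=?); scc=(scc[0]=0,scc[1]=1,scc[2]=3,scc[3]=?,scc[4]=?,scc[5]=0,scc[6]=2,scc[7]=?)
step 6: low=(low[0]=0,low[1]=2,low[2]=3,low[3]=5,low[4]=?,low[5]=0,low[6]=4,low[7]=?); scc=(scc[0]=0,scc[1]=1,scc[2]=3,scc[3]=4,scc[4]=?,scc[5]=0,scc[6]=2,scc[7]=?)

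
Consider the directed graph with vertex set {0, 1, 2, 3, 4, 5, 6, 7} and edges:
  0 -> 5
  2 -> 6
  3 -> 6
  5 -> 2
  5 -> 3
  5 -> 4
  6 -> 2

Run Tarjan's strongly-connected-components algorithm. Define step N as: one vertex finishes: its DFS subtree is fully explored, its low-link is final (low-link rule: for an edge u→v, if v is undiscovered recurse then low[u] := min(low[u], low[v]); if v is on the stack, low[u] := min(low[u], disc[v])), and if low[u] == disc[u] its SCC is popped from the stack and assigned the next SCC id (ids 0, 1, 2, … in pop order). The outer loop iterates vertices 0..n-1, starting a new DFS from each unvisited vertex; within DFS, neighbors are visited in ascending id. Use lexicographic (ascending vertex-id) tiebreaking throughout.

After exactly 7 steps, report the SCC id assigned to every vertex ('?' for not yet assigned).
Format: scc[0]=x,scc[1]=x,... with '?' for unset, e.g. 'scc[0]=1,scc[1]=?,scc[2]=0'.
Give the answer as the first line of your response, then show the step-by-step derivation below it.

scc[0]=4,scc[1]=5,scc[2]=0,scc[3]=1,scc[4]=2,scc[5]=3,scc[6]=0,scc[7]=?

step 1: low=(low[0]=0,low[1]=?,low[2]=2,low[3]=?,low[4]=?,low[5]=1,low[6]=2,low[7]=?); scc=(scc[0]=?,scc[1]=?,scc[2]=?,scc[3]=?,scc[4]=?,scc[5]=?,scc[6]=?,scc[7]=?)
step 2: low=(low[0]=0,low[1]=?,low[2]=2,low[3]=?,low[4]=?,low[5]=1,low[6]=2,low[7]=?); scc=(scc[0]=?,scc[1]=?,scc[2]=0,scc[3]=?,scc[4]=?,scc[5]=?,scc[6]=0,scc[7]=?)
step 3: low=(low[0]=0,low[1]=?,low[2]=2,low[3]=4,low[4]=?,low[5]=1,low[6]=2,low[7]=?); scc=(scc[0]=?,scc[1]=?,scc[2]=0,scc[3]=1,scc[4]=?,scc[5]=?,scc[6]=0,scc[7]=?)
step 4: low=(low[0]=0,low[1]=?,low[2]=2,low[3]=4,low[4]=5,low[5]=1,low[6]=2,low[7]=?); scc=(scc[0]=?,scc[1]=?,scc[2]=0,scc[3]=1,scc[4]=2,scc[5]=?,scc[6]=0,scc[7]=?)
step 5: low=(low[0]=0,low[1]=?,low[2]=2,low[3]=4,low[4]=5,low[5]=1,low[6]=2,low[7]=?); scc=(scc[0]=?,scc[1]=?,scc[2]=0,scc[3]=1,scc[4]=2,scc[5]=3,scc[6]=0,scc[7]=?)
step 6: low=(low[0]=0,low[1]=?,low[2]=2,low[3]=4,low[4]=5,low[5]=1,low[6]=2,low[7]=?); scc=(scc[0]=4,scc[1]=?,scc[2]=0,scc[3]=1,scc[4]=2,scc[5]=3,scc[6]=0,scc[7]=?)
step 7: low=(low[0]=0,low[1]=6,low[2]=2,low[3]=4,low[4]=5,low[5]=1,low[6]=2,low[7]=?); scc=(scc[0]=4,scc[1]=5,scc[2]=0,scc[3]=1,scc[4]=2,scc[5]=3,scc[6]=0,scc[7]=?)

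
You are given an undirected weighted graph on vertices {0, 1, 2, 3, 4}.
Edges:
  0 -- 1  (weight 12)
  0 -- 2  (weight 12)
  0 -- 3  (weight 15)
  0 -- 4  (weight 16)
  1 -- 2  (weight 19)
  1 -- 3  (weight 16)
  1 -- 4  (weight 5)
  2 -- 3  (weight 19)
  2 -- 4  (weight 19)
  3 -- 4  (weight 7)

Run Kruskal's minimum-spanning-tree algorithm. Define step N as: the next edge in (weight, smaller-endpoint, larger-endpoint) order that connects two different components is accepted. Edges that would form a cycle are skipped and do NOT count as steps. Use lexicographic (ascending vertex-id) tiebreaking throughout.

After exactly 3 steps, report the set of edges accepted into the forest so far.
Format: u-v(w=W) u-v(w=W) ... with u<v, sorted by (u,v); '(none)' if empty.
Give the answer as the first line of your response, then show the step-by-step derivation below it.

0-1(w=12) 1-4(w=5) 3-4(w=7)

step 1: add edge 1-4 (w=5); MST = {1-4(w=5)}
step 2: add edge 3-4 (w=7); MST = {1-4(w=5) 3-4(w=7)}
step 3: add edge 0-1 (w=12); MST = {0-1(w=12) 1-4(w=5) 3-4(w=7)}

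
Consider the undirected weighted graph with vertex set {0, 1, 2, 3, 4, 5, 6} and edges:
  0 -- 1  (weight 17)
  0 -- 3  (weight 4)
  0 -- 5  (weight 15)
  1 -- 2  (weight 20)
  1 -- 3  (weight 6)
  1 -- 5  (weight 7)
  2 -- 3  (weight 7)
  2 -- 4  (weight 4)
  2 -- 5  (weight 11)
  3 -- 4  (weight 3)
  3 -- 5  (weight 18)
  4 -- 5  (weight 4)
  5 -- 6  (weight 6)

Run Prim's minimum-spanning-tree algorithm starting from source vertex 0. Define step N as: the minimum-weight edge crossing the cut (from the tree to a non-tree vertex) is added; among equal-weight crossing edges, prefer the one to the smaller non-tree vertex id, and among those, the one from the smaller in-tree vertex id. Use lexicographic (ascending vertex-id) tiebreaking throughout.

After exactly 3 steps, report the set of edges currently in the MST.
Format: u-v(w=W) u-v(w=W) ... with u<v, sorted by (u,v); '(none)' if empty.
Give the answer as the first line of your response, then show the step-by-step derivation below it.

0-3(w=4) 2-4(w=4) 3-4(w=3)

step 1: add edge 0-3 (w=4); MST = {0-3(w=4)}
step 2: add edge 3-4 (w=3); MST = {0-3(w=4) 3-4(w=3)}
step 3: add edge 2-4 (w=4); MST = {0-3(w=4) 2-4(w=4) 3-4(w=3)}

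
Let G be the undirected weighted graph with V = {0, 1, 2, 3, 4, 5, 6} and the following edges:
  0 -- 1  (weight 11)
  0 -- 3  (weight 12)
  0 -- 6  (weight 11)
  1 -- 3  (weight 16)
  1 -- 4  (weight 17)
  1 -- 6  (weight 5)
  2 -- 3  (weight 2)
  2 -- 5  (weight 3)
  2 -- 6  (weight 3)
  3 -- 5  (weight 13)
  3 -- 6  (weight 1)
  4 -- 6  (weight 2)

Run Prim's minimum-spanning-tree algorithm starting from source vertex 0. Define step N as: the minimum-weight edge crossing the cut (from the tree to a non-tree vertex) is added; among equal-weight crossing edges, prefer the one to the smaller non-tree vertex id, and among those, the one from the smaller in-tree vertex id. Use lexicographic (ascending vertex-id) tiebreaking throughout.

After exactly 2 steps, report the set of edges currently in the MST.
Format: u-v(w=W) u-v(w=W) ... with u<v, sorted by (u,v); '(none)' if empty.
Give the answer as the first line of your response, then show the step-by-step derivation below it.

0-1(w=11) 1-6(w=5)

step 1: add edge 0-1 (w=11); MST = {0-1(w=11)}
step 2: add edge 1-6 (w=5); MST = {0-1(w=11) 1-6(w=5)}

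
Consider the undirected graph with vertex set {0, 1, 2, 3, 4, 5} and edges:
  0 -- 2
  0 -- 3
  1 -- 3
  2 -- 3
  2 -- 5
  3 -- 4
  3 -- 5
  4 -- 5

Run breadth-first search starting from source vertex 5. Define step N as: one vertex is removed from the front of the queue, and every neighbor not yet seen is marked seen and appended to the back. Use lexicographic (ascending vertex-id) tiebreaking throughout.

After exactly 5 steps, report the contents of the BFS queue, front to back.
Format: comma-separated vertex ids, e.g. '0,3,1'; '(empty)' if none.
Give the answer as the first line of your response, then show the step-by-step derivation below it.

1

step 1: dequeue 5; queue=[2,3,4]; order=5
step 2: dequeue 2; queue=[3,4,0]; order=5,2
step 3: dequeue 3; queue=[4,0,1]; order=5,2,3
step 4: dequeue 4; queue=[0,1]; order=5,2,3,4
step 5: dequeue 0; queue=[1]; order=5,2,3,4,0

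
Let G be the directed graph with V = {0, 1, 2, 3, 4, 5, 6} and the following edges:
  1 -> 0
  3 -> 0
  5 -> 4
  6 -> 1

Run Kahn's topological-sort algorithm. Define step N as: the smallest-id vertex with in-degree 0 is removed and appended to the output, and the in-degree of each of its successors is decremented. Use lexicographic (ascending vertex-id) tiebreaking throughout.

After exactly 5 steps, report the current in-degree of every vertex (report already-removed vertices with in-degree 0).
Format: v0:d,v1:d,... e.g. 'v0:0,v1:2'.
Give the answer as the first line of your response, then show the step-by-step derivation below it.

v0:1,v1:0,v2:0,v3:0,v4:0,v5:0,v6:0

step 1: output 2; order=[2]; indeg=(2,1,0,0,1,0,0)
step 2: output 3; order=[2,3]; indeg=(1,1,0,0,1,0,0)
step 3: output 5; order=[2,3,5]; indeg=(1,1,0,0,0,0,0)
step 4: output 4; order=[2,3,5,4]; indeg=(1,1,0,0,0,0,0)
step 5: output 6; order=[2,3,5,4,6]; indeg=(1,0,0,0,0,0,0)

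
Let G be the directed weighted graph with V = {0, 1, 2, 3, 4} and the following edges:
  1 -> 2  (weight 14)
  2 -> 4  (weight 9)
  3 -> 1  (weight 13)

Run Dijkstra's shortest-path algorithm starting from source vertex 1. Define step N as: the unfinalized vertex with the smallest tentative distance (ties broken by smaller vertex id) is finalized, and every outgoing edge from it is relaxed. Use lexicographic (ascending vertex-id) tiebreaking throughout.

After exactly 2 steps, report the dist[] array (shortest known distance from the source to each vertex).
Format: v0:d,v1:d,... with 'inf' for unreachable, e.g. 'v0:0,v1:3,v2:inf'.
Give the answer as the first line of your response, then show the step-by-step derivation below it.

v0:inf,v1:0,v2:14,v3:inf,v4:23

step 1: dist = v0:inf,v1:0,v2:14,v3:inf,v4:inf
step 2: dist = v0:inf,v1:0,v2:14,v3:inf,v4:23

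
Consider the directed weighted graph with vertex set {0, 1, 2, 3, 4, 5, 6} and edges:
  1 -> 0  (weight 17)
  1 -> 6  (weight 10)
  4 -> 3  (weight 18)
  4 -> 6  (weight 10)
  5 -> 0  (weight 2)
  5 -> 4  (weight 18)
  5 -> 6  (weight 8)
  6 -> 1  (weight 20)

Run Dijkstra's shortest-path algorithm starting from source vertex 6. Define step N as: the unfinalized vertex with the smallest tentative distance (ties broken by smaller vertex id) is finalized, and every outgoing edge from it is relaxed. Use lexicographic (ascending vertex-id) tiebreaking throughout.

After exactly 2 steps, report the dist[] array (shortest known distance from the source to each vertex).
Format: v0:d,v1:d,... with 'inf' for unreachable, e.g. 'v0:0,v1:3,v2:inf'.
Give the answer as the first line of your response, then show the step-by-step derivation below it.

v0:37,v1:20,v2:inf,v3:inf,v4:inf,v5:inf,v6:0

step 1: dist = v0:inf,v1:20,v2:inf,v3:inf,v4:inf,v5:inf,v6:0
step 2: dist = v0:37,v1:20,v2:inf,v3:inf,v4:inf,v5:inf,v6:0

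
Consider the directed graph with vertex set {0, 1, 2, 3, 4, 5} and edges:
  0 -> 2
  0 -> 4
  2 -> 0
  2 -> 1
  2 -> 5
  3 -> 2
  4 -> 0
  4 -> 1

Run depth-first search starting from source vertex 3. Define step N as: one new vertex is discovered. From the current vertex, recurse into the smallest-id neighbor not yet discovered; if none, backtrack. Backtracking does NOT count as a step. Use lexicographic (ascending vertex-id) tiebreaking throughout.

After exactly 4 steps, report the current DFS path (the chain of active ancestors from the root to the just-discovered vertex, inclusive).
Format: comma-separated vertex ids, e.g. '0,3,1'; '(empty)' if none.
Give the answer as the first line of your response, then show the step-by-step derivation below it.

3,2,0,4

step 1: discover 3; path=3; order=3
step 2: discover 2; path=3>2; order=3,2
step 3: discover 0; path=3>2>0; order=3,2,0
step 4: discover 4; path=3>2>0>4; order=3,2,0,4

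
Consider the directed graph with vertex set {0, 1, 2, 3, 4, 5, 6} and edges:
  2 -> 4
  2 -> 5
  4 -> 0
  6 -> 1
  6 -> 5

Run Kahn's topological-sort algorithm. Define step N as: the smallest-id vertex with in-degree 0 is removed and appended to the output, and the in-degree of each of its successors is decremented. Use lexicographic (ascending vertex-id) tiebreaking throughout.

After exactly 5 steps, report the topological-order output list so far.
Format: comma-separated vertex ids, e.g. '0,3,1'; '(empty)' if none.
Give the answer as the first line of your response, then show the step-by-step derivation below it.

2,3,4,0,6

step 1: output 2; order=[2]; indeg=(1,1,0,0,0,1,0)
step 2: output 3; order=[2,3]; indeg=(1,1,0,0,0,1,0)
step 3: output 4; order=[2,3,4]; indeg=(0,1,0,0,0,1,0)
step 4: output 0; order=[2,3,4,0]; indeg=(0,1,0,0,0,1,0)
step 5: output 6; order=[2,3,4,0,6]; indeg=(0,0,0,0,0,0,0)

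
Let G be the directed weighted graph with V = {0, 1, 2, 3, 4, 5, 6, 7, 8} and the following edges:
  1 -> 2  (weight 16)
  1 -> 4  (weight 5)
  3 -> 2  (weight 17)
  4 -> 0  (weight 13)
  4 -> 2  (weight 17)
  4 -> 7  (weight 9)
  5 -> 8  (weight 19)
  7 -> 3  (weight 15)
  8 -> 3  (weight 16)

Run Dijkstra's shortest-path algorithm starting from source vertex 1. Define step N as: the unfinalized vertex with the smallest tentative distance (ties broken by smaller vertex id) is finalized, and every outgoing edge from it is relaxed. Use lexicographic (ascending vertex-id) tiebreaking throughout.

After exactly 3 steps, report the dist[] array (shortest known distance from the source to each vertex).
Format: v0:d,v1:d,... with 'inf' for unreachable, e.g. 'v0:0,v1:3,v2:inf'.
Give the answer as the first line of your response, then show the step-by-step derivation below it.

v0:18,v1:0,v2:16,v3:29,v4:5,v5:inf,v6:inf,v7:14,v8:inf

step 1: dist = v0:inf,v1:0,v2:16,v3:inf,v4:5,v5:inf,v6:inf,v7:inf,v8:inf
step 2: dist = v0:18,v1:0,v2:16,v3:inf,v4:5,v5:inf,v6:inf,v7:14,v8:inf
step 3: dist = v0:18,v1:0,v2:16,v3:29,v4:5,v5:inf,v6:inf,v7:14,v8:inf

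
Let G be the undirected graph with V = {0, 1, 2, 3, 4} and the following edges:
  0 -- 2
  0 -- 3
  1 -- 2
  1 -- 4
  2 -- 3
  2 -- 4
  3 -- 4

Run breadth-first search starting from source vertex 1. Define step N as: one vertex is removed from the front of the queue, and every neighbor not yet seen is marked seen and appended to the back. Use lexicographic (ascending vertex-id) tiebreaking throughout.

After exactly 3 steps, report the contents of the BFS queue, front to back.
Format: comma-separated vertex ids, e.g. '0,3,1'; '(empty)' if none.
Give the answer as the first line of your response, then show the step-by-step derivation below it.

0,3

step 1: dequeue 1; queue=[2,4]; order=1
step 2: dequeue 2; queue=[4,0,3]; order=1,2
step 3: dequeue 4; queue=[0,3]; order=1,2,4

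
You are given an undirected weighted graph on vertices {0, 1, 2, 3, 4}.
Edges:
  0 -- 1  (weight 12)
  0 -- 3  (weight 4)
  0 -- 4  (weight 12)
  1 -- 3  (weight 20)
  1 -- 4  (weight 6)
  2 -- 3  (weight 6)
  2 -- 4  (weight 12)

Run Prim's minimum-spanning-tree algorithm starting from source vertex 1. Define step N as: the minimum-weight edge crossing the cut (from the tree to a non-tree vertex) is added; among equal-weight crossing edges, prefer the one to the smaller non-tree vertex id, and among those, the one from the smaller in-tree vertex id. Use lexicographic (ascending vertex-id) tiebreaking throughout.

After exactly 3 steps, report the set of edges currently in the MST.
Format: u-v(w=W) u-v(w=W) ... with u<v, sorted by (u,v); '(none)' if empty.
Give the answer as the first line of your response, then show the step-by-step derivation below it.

0-1(w=12) 0-3(w=4) 1-4(w=6)

step 1: add edge 1-4 (w=6); MST = {1-4(w=6)}
step 2: add edge 0-1 (w=12); MST = {0-1(w=12) 1-4(w=6)}
step 3: add edge 0-3 (w=4); MST = {0-1(w=12) 0-3(w=4) 1-4(w=6)}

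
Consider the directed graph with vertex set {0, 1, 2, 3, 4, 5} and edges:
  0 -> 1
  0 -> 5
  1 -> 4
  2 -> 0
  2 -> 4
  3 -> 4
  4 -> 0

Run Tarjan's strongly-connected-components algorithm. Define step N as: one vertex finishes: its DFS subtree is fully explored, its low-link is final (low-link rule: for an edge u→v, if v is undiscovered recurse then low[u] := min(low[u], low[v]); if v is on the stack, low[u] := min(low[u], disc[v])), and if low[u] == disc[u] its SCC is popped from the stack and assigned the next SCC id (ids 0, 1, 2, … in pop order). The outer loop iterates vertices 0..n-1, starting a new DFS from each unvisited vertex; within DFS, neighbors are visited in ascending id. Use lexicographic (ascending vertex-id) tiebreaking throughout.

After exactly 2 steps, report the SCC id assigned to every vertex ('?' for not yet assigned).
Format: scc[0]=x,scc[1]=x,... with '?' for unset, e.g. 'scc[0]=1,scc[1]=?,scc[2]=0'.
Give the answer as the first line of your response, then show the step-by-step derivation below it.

scc[0]=?,scc[1]=?,scc[2]=?,scc[3]=?,scc[4]=?,scc[5]=?

step 1: low=(low[0]=0,low[1]=1,low[2]=?,low[3]=?,low[4]=0,low[5]=?); scc=(scc[0]=?,scc[1]=?,scc[2]=?,scc[3]=?,scc[4]=?,scc[5]=?)
step 2: low=(low[0]=0,low[1]=0,low[2]=?,low[3]=?,low[4]=0,low[5]=?); scc=(scc[0]=?,scc[1]=?,scc[2]=?,scc[3]=?,scc[4]=?,scc[5]=?)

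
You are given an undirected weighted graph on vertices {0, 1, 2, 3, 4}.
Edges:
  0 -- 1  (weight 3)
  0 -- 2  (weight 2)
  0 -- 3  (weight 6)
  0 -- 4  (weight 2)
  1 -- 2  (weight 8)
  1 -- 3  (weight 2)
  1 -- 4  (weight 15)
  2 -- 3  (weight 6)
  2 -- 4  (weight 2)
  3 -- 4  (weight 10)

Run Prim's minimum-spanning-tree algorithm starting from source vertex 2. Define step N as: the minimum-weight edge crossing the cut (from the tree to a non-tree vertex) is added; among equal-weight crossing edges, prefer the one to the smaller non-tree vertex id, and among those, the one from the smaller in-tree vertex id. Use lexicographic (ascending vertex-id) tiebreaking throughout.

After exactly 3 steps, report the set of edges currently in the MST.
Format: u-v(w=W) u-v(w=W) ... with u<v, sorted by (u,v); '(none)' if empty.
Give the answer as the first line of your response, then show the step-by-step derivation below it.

0-1(w=3) 0-2(w=2) 0-4(w=2)

step 1: add edge 0-2 (w=2); MST = {0-2(w=2)}
step 2: add edge 0-4 (w=2); MST = {0-2(w=2) 0-4(w=2)}
step 3: add edge 0-1 (w=3); MST = {0-1(w=3) 0-2(w=2) 0-4(w=2)}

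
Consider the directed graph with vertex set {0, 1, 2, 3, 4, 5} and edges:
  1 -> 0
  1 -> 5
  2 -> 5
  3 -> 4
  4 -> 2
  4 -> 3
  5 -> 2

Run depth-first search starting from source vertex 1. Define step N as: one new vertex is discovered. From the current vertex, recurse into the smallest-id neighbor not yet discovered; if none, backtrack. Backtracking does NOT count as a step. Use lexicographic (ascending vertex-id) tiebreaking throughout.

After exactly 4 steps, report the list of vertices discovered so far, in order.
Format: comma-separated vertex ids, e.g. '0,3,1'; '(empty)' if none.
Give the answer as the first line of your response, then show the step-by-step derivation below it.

1,0,5,2

step 1: discover 1; path=1; order=1
step 2: discover 0; path=1>0; order=1,0
step 3: discover 5; path=1>5; order=1,0,5
step 4: discover 2; path=1>5>2; order=1,0,5,2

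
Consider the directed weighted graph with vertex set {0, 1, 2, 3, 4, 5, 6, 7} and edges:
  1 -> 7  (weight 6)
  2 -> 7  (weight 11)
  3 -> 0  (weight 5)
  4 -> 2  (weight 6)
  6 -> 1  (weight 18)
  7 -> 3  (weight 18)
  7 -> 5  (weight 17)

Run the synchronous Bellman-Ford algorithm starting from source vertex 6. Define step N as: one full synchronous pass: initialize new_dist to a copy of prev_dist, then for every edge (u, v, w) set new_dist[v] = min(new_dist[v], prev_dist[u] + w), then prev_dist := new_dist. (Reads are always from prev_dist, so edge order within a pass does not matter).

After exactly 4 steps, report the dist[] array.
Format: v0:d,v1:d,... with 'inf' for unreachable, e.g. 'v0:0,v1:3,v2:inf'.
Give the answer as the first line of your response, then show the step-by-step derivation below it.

v0:47,v1:18,v2:inf,v3:42,v4:inf,v5:41,v6:0,v7:24

step 1: dist = v0:inf,v1:18,v2:inf,v3:inf,v4:inf,v5:inf,v6:0,v7:inf
step 2: dist = v0:inf,v1:18,v2:inf,v3:inf,v4:inf,v5:inf,v6:0,v7:24
step 3: dist = v0:inf,v1:18,v2:inf,v3:42,v4:inf,v5:41,v6:0,v7:24
step 4: dist = v0:47,v1:18,v2:inf,v3:42,v4:inf,v5:41,v6:0,v7:24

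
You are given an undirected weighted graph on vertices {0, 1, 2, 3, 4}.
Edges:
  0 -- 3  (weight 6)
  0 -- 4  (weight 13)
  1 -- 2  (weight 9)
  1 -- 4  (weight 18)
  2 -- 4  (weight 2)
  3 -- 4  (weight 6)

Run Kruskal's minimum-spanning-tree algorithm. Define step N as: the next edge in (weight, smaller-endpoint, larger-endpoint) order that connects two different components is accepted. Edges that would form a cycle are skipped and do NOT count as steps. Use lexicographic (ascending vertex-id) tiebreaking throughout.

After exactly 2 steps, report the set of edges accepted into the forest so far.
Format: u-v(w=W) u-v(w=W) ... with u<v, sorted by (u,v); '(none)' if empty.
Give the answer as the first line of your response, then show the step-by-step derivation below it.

0-3(w=6) 2-4(w=2)

step 1: add edge 2-4 (w=2); MST = {2-4(w=2)}
step 2: add edge 0-3 (w=6); MST = {0-3(w=6) 2-4(w=2)}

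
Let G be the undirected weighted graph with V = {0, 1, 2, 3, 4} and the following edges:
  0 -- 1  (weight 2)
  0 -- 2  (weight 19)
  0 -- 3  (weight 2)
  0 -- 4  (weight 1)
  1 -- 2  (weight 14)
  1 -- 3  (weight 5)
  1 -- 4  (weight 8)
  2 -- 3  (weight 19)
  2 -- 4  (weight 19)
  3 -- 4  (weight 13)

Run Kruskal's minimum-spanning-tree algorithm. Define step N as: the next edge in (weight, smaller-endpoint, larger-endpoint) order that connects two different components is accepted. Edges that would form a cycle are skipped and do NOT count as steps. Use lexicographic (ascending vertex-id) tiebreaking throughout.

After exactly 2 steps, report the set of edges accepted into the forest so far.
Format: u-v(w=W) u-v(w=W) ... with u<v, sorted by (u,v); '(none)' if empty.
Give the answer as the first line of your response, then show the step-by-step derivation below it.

0-1(w=2) 0-4(w=1)

step 1: add edge 0-4 (w=1); MST = {0-4(w=1)}
step 2: add edge 0-1 (w=2); MST = {0-1(w=2) 0-4(w=1)}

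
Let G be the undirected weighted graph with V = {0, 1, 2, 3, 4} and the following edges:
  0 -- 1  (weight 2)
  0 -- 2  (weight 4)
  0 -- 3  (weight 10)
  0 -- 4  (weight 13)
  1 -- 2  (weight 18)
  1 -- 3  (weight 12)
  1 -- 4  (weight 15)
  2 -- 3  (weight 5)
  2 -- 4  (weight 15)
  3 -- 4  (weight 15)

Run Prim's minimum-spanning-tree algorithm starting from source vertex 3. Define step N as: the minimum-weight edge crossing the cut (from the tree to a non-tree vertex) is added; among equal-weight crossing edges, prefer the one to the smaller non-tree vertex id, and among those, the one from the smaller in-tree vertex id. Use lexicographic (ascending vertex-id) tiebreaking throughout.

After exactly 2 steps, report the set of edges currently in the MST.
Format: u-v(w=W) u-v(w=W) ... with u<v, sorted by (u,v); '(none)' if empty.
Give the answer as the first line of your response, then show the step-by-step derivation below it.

0-2(w=4) 2-3(w=5)

step 1: add edge 2-3 (w=5); MST = {2-3(w=5)}
step 2: add edge 0-2 (w=4); MST = {0-2(w=4) 2-3(w=5)}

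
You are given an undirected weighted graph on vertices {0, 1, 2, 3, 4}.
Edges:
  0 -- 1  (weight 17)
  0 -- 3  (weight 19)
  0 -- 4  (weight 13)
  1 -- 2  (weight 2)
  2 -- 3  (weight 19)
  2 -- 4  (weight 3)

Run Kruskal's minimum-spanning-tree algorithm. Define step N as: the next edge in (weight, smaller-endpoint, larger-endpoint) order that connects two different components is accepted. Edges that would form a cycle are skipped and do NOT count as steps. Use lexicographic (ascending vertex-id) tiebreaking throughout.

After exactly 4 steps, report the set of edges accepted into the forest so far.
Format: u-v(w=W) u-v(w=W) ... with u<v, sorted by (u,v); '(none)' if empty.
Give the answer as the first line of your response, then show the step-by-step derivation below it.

0-3(w=19) 0-4(w=13) 1-2(w=2) 2-4(w=3)

step 1: add edge 1-2 (w=2); MST = {1-2(w=2)}
step 2: add edge 2-4 (w=3); MST = {1-2(w=2) 2-4(w=3)}
step 3: add edge 0-4 (w=13); MST = {0-4(w=13) 1-2(w=2) 2-4(w=3)}
step 4: add edge 0-3 (w=19); MST = {0-3(w=19) 0-4(w=13) 1-2(w=2) 2-4(w=3)}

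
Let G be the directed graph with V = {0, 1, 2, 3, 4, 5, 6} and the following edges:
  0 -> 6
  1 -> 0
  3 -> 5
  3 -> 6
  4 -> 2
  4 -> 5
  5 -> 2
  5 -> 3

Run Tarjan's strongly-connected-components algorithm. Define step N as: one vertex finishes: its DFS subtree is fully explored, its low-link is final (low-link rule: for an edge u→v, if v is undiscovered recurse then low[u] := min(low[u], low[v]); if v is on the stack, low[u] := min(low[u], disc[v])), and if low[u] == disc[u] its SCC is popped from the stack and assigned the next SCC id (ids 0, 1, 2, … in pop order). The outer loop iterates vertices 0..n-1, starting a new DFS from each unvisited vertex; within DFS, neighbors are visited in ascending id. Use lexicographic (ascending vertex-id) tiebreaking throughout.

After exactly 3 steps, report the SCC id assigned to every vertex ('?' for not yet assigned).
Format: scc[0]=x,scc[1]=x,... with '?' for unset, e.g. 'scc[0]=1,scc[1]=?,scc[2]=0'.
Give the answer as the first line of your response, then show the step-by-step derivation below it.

scc[0]=1,scc[1]=2,scc[2]=?,scc[3]=?,scc[4]=?,scc[5]=?,scc[6]=0

step 1: low=(low[0]=0,low[1]=?,low[2]=?,low[3]=?,low[4]=?,low[5]=?,low[6]=1); scc=(scc[0]=?,scc[1]=?,scc[2]=?,scc[3]=?,scc[4]=?,scc[5]=?,scc[6]=0)
step 2: low=(low[0]=0,low[1]=?,low[2]=?,low[3]=?,low[4]=?,low[5]=?,low[6]=1); scc=(scc[0]=1,scc[1]=?,scc[2]=?,scc[3]=?,scc[4]=?,scc[5]=?,scc[6]=0)
step 3: low=(low[0]=0,low[1]=2,low[2]=?,low[3]=?,low[4]=?,low[5]=?,low[6]=1); scc=(scc[0]=1,scc[1]=2,scc[2]=?,scc[3]=?,scc[4]=?,scc[5]=?,scc[6]=0)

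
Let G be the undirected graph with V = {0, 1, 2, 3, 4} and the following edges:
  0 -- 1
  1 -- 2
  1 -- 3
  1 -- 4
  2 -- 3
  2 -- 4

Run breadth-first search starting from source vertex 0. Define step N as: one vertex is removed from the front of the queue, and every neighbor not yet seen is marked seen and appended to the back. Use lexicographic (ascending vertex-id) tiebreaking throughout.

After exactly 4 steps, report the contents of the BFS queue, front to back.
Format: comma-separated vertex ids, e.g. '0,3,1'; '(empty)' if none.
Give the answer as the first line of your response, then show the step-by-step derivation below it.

4

step 1: dequeue 0; queue=[1]; order=0
step 2: dequeue 1; queue=[2,3,4]; order=0,1
step 3: dequeue 2; queue=[3,4]; order=0,1,2
step 4: dequeue 3; queue=[4]; order=0,1,2,3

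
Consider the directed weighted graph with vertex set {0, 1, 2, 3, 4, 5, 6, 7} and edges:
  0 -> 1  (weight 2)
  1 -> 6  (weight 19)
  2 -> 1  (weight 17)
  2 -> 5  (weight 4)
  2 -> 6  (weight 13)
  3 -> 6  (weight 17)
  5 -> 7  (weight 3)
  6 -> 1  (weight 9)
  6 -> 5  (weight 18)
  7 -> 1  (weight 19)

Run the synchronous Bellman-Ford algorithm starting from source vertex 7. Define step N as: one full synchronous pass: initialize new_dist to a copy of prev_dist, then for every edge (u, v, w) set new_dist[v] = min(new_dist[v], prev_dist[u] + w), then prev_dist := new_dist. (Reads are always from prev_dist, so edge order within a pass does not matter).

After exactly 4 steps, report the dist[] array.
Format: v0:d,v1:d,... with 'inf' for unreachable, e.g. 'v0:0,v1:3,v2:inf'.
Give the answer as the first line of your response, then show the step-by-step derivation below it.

v0:inf,v1:19,v2:inf,v3:inf,v4:inf,v5:56,v6:38,v7:0

step 1: dist = v0:inf,v1:19,v2:inf,v3:inf,v4:inf,v5:inf,v6:inf,v7:0
step 2: dist = v0:inf,v1:19,v2:inf,v3:inf,v4:inf,v5:inf,v6:38,v7:0
step 3: dist = v0:inf,v1:19,v2:inf,v3:inf,v4:inf,v5:56,v6:38,v7:0
step 4: dist = v0:inf,v1:19,v2:inf,v3:inf,v4:inf,v5:56,v6:38,v7:0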